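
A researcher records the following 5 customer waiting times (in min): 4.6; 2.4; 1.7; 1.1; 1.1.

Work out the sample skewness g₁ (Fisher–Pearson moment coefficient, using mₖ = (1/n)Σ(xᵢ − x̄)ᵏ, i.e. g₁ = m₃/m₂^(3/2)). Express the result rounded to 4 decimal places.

x̄ = (4.6 + 2.4 + 1.7 + 1.1 + 1.1) / 5 = 2.1800
deviations (xᵢ − x̄): 2.4200, 0.2200, -0.4800, -1.0800, -1.0800
Σ(xᵢ − x̄)² = 8.4680 ⇒ m₂ = 8.4680/5 = 1.69360
Σ(xᵢ − x̄)³ = 11.5531 ⇒ m₃ = 11.5531/5 = 2.31062
m₂^(3/2) = 1.69360^(1.5) = 2.20402
g₁ = m₃ / m₂^(3/2) = 2.31062 / 2.20402 ≈ 1.0484

1.0484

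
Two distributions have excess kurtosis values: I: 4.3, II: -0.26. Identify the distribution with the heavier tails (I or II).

I

Higher excess kurtosis ⇒ heavier tails relative to the normal distribution.
4.3 vs -0.26: the larger is 4.3, so I has heavier tails. (I is leptokurtic — heavier-than-normal tails; the other is platykurtic.)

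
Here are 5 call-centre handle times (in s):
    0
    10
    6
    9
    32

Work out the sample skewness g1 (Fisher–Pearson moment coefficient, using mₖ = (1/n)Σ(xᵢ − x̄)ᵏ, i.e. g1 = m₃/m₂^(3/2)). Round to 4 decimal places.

x̄ = (0 + 10 + 6 + 9 + 32) / 5 = 11.4000
deviations (xᵢ − x̄): -11.4000, -1.4000, -5.4000, -2.4000, 20.6000
Σ(xᵢ − x̄)² = 591.2000 ⇒ m₂ = 591.2000/5 = 118.24000
Σ(xᵢ − x̄)³ = 7086.2400 ⇒ m₃ = 7086.2400/5 = 1417.24800
m₂^(3/2) = 118.24000^(1.5) = 1285.72069
g1 = m₃ / m₂^(3/2) = 1417.24800 / 1285.72069 ≈ 1.1023

1.1023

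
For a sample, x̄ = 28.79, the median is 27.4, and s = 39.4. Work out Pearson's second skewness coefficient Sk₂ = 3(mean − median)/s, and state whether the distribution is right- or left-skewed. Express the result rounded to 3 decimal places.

Sk₂ = 3(28.79 − 27.4) / 39.4 = 3 × 1.3900 / 39.4
    = 4.1700 / 39.4 ≈ 0.106
Sk₂ > 0 ⇒ mean > median ⇒ right-skewed (positive skew).

0.106, right-skewed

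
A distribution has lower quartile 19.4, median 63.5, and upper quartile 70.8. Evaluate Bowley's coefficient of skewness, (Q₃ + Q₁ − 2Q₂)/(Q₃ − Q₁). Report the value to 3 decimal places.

numerator: Q₃ + Q₁ − 2Q₂ = 70.8 + 19.4 − 2×63.5 = -36.8000
denominator: Q₃ − Q₁ = 70.8 − 19.4 = 51.4000
Bowley skewness = -36.8000 / 51.4000 ≈ -0.716

-0.716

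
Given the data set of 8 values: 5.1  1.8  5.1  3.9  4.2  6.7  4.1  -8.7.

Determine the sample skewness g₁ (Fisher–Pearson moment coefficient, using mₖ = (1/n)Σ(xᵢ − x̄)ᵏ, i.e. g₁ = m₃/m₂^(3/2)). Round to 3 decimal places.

-1.914

x̄ = (5.1 + 1.8 + 5.1 + 3.9 + 4.2 + 6.7 + 4.1 - 8.7) / 8 = 2.7750
deviations (xᵢ − x̄): 2.3250, -0.9750, 2.3250, 1.1250, 1.4250, 3.9250, 1.3250, -11.4750
Σ(xᵢ − x̄)² = 163.8950 ⇒ m₂ = 163.8950/8 = 20.48688
Σ(xᵢ − x̄)³ = -1419.6577 ⇒ m₃ = -1419.6577/8 = -177.45722
m₂^(3/2) = 20.48688^(1.5) = 92.72857
g₁ = m₃ / m₂^(3/2) = -177.45722 / 92.72857 ≈ -1.914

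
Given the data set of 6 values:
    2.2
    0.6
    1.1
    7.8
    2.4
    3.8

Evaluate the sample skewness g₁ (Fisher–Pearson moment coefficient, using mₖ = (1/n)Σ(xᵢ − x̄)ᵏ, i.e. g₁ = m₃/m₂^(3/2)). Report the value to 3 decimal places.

x̄ = (2.2 + 0.6 + 1.1 + 7.8 + 2.4 + 3.8) / 6 = 2.9833
deviations (xᵢ − x̄): -0.7833, -2.3833, -1.8833, 4.8167, -0.5833, 0.8167
Σ(xᵢ − x̄)² = 34.0483 ⇒ m₂ = 34.0483/6 = 5.67472
Σ(xᵢ − x̄)³ = 91.3954 ⇒ m₃ = 91.3954/6 = 15.23257
m₂^(3/2) = 5.67472^(1.5) = 13.51814
g₁ = m₃ / m₂^(3/2) = 15.23257 / 13.51814 ≈ 1.127

1.127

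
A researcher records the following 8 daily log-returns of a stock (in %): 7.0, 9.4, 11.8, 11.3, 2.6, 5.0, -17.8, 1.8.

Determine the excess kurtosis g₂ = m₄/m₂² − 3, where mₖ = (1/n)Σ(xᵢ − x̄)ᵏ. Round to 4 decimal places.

1.5442

x̄ = 3.8875
Σ(xᵢ − x̄)² = 635.2288 ⇒ m₂ = 79.40359
Σ(xᵢ − x̄)⁴ = 229206.1357 ⇒ m₄ = 28650.76696
m₂² = 6304.93070
g₂ = m₄/m₂² − 3 = 4.54418 − 3 ≈ 1.5442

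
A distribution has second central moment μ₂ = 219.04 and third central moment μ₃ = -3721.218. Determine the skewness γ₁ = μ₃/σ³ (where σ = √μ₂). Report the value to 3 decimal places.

σ = √μ₂ = √219.04 = 14.80000
σ³ = μ₂^(3/2) = 3241.79200
γ₁ = μ₃/σ³ = -3721.218 / 3241.79200 ≈ -1.148

-1.148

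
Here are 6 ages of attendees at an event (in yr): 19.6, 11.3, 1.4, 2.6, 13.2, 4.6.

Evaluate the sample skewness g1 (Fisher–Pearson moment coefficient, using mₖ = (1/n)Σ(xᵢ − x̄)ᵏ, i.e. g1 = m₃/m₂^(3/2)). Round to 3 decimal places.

0.399

x̄ = (19.6 + 11.3 + 1.4 + 2.6 + 13.2 + 4.6) / 6 = 8.7833
deviations (xᵢ − x̄): 10.8167, 2.5167, -7.3833, -6.1833, 4.4167, -4.1833
Σ(xᵢ − x̄)² = 253.0883 ⇒ m₂ = 253.0883/6 = 42.18139
Σ(xᵢ − x̄)³ = 655.5354 ⇒ m₃ = 655.5354/6 = 109.25591
m₂^(3/2) = 42.18139^(1.5) = 273.95631
g1 = m₃ / m₂^(3/2) = 109.25591 / 273.95631 ≈ 0.399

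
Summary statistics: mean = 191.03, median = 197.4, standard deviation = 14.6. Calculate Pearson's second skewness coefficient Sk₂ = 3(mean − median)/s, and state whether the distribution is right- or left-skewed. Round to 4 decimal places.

-1.3089, left-skewed

Sk₂ = 3(191.03 − 197.4) / 14.6 = 3 × -6.3700 / 14.6
    = -19.1100 / 14.6 ≈ -1.3089
Sk₂ < 0 ⇒ mean < median ⇒ left-skewed (negative skew).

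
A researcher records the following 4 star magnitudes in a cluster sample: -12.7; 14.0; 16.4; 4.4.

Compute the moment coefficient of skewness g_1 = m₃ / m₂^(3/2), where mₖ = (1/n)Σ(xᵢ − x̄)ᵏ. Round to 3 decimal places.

-0.695

x̄ = (-12.7 + 14.0 + 16.4 + 4.4) / 4 = 5.5250
deviations (xᵢ − x̄): -18.2250, 8.4750, 10.8750, -1.1250
Σ(xᵢ − x̄)² = 523.5075 ⇒ m₂ = 523.5075/4 = 130.87687
Σ(xᵢ − x̄)³ = -4160.0081 ⇒ m₃ = -4160.0081/4 = -1040.00203
m₂^(3/2) = 130.87687^(1.5) = 1497.25018
g_1 = m₃ / m₂^(3/2) = -1040.00203 / 1497.25018 ≈ -0.695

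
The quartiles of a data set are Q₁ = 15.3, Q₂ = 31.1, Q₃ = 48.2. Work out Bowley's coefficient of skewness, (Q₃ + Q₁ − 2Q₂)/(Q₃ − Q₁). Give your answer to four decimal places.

numerator: Q₃ + Q₁ − 2Q₂ = 48.2 + 15.3 − 2×31.1 = 1.3000
denominator: Q₃ − Q₁ = 48.2 − 15.3 = 32.9000
Bowley skewness = 1.3000 / 32.9000 ≈ 0.0395

0.0395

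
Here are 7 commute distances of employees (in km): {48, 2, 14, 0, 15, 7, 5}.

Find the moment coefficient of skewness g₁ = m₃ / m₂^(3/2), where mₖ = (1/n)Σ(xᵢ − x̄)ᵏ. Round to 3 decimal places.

x̄ = (48 + 2 + 14 + 0 + 15 + 7 + 5) / 7 = 13.0000
deviations (xᵢ − x̄): 35.0000, -11.0000, 1.0000, -13.0000, 2.0000, -6.0000, -8.0000
Σ(xᵢ − x̄)² = 1620.0000 ⇒ m₂ = 1620.0000/7 = 231.42857
Σ(xᵢ − x̄)³ = 38628.0000 ⇒ m₃ = 38628.0000/7 = 5518.28571
m₂^(3/2) = 231.42857^(1.5) = 3520.67115
g₁ = m₃ / m₂^(3/2) = 5518.28571 / 3520.67115 ≈ 1.567

1.567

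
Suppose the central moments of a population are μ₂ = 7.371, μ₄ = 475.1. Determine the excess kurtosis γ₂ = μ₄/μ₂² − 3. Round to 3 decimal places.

5.744

μ₂² = 7.371² = 54.33164
μ₄/μ₂² = 475.1 / 54.33164 = 8.74444
γ₂ = 8.74444 − 3 ≈ 5.744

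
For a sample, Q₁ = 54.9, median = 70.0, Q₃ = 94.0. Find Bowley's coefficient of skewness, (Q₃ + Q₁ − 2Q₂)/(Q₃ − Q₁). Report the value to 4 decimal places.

numerator: Q₃ + Q₁ − 2Q₂ = 94.0 + 54.9 − 2×70.0 = 8.9000
denominator: Q₃ − Q₁ = 94.0 − 54.9 = 39.1000
Bowley skewness = 8.9000 / 39.1000 ≈ 0.2276

0.2276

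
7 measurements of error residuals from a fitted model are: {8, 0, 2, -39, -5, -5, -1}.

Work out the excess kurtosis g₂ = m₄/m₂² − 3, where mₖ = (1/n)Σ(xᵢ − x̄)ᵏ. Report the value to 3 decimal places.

x̄ = -5.7143
Σ(xᵢ − x̄)² = 1411.4286 ⇒ m₂ = 201.63265
Σ(xᵢ − x̄)⁴ = 1268005.1662 ⇒ m₄ = 181143.59517
m₂² = 40655.72678
g₂ = m₄/m₂² − 3 = 4.45555 − 3 ≈ 1.456

1.456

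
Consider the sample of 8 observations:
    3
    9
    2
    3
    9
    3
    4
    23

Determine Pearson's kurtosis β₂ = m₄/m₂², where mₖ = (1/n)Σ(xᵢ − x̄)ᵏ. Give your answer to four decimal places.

x̄ = 7.0000
Σ(xᵢ − x̄)² = 346.0000 ⇒ m₂ = 43.25000
Σ(xᵢ − x̄)⁴ = 67042.0000 ⇒ m₄ = 8380.25000
m₂² = 1870.56250
β₂ = m₄/m₂² = 8380.25000 / 1870.56250 ≈ 4.4801

4.4801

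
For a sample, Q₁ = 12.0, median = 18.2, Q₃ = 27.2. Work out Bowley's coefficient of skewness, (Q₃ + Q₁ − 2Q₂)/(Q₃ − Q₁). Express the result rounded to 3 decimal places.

numerator: Q₃ + Q₁ − 2Q₂ = 27.2 + 12.0 − 2×18.2 = 2.8000
denominator: Q₃ − Q₁ = 27.2 − 12.0 = 15.2000
Bowley skewness = 2.8000 / 15.2000 ≈ 0.184

0.184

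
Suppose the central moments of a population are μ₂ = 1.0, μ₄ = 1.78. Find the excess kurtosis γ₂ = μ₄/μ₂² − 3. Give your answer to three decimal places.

μ₂² = 1.0² = 1.00000
μ₄/μ₂² = 1.78 / 1.00000 = 1.78000
γ₂ = 1.78000 − 3 ≈ -1.220

-1.220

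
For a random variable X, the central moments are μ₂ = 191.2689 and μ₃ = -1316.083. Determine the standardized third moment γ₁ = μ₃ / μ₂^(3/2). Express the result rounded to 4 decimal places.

σ = √μ₂ = √191.2689 = 13.83000
σ³ = μ₂^(3/2) = 2645.24889
γ₁ = μ₃/σ³ = -1316.083 / 2645.24889 ≈ -0.4975

-0.4975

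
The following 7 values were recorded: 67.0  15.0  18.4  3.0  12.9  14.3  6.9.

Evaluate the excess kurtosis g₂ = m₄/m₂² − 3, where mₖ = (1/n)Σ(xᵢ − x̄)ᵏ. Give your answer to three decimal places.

1.655

x̄ = 19.6429
Σ(xᵢ − x̄)² = 2779.1771 ⇒ m₂ = 397.02531
Σ(xᵢ − x̄)⁴ = 5136135.7326 ⇒ m₄ = 733733.67608
m₂² = 157629.09370
g₂ = m₄/m₂² − 3 = 4.65481 − 3 ≈ 1.655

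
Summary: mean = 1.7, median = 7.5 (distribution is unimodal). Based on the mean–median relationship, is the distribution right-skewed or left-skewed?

left-skewed

mean − median = 1.7 − 7.5 = -5.8
mean < median ⇒ the longer tail is on the left ⇒ left-skewed (negatively skewed).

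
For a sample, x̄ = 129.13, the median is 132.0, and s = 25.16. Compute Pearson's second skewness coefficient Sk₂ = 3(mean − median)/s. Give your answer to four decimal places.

-0.3422

Sk₂ = 3(129.13 − 132.0) / 25.16 = 3 × -2.8700 / 25.16
    = -8.6100 / 25.16 ≈ -0.3422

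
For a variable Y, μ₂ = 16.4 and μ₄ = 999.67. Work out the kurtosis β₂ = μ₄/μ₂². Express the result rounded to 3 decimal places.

3.717

μ₂² = 16.4² = 268.96000
μ₄/μ₂² = 999.67 / 268.96000 = 3.71680
β₂ ≈ 3.717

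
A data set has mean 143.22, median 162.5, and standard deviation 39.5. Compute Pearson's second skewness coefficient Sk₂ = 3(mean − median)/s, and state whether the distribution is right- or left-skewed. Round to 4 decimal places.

Sk₂ = 3(143.22 − 162.5) / 39.5 = 3 × -19.2800 / 39.5
    = -57.8400 / 39.5 ≈ -1.4643
Sk₂ < 0 ⇒ mean < median ⇒ left-skewed (negative skew).

-1.4643, left-skewed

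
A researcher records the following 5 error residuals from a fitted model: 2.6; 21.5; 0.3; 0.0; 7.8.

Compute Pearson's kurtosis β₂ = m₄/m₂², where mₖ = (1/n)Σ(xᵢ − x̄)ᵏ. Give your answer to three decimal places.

x̄ = 6.4400
Σ(xᵢ − x̄)² = 322.5720 ⇒ m₂ = 64.51440
Σ(xᵢ − x̄)⁴ = 54802.0460 ⇒ m₄ = 10960.40921
m₂² = 4162.10781
β₂ = m₄/m₂² = 10960.40921 / 4162.10781 ≈ 2.633

2.633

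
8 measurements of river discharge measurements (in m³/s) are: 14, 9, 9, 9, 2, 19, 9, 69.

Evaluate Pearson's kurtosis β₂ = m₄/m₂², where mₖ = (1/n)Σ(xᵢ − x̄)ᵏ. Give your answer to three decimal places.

x̄ = 17.5000
Σ(xᵢ − x̄)² = 3196.0000 ⇒ m₂ = 399.50000
Σ(xᵢ − x̄)⁴ = 7113185.5000 ⇒ m₄ = 889148.18750
m₂² = 159600.25000
β₂ = m₄/m₂² = 889148.18750 / 159600.25000 ≈ 5.571

5.571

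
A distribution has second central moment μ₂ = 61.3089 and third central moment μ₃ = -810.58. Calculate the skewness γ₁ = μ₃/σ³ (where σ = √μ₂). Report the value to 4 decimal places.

-1.6885

σ = √μ₂ = √61.3089 = 7.83000
σ³ = μ₂^(3/2) = 480.04869
γ₁ = μ₃/σ³ = -810.58 / 480.04869 ≈ -1.6885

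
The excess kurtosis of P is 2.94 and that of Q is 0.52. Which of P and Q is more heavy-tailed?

Higher excess kurtosis ⇒ heavier tails relative to the normal distribution.
2.94 vs 0.52: the larger is 2.94, so P has heavier tails.

P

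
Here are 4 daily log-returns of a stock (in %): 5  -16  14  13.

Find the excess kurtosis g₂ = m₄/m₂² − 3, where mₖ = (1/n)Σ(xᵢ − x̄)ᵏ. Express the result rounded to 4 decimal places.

-0.9150

x̄ = 4.0000
Σ(xᵢ − x̄)² = 582.0000 ⇒ m₂ = 145.50000
Σ(xᵢ − x̄)⁴ = 176562.0000 ⇒ m₄ = 44140.50000
m₂² = 21170.25000
g₂ = m₄/m₂² − 3 = 2.08502 − 3 ≈ -0.9150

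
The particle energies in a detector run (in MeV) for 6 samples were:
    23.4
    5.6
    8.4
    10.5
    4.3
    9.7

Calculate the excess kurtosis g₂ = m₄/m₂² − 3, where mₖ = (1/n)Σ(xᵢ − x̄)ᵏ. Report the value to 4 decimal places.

x̄ = 10.3167
Σ(xᵢ − x̄)² = 233.7083 ⇒ m₂ = 38.95139
Σ(xᵢ − x̄)⁴ = 31119.4329 ⇒ m₄ = 5186.57216
m₂² = 1517.21070
g₂ = m₄/m₂² − 3 = 3.41849 − 3 ≈ 0.4185

0.4185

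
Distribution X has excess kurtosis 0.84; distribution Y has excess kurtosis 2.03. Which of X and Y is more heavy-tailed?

Y

Higher excess kurtosis ⇒ heavier tails relative to the normal distribution.
0.84 vs 2.03: the larger is 2.03, so Y has heavier tails.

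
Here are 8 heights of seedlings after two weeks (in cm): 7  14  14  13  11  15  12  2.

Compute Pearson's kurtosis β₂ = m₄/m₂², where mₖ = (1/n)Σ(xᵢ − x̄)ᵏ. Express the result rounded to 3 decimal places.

x̄ = 11.0000
Σ(xᵢ − x̄)² = 136.0000 ⇒ m₂ = 17.00000
Σ(xᵢ − x̄)⁴ = 7252.0000 ⇒ m₄ = 906.50000
m₂² = 289.00000
β₂ = m₄/m₂² = 906.50000 / 289.00000 ≈ 3.137

3.137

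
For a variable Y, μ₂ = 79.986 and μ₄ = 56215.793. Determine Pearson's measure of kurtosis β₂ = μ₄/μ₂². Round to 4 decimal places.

μ₂² = 79.986² = 6397.76020
μ₄/μ₂² = 56215.793 / 6397.76020 = 8.78679
β₂ ≈ 8.7868

8.7868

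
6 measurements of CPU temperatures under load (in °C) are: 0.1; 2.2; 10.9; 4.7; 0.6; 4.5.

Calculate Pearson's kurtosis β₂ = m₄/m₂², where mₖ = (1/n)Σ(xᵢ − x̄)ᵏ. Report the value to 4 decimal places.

2.7528

x̄ = 3.8333
Σ(xᵢ − x̄)² = 78.1933 ⇒ m₂ = 13.03222
Σ(xᵢ − x̄)⁴ = 2805.2174 ⇒ m₄ = 467.53624
m₂² = 169.83882
β₂ = m₄/m₂² = 467.53624 / 169.83882 ≈ 2.7528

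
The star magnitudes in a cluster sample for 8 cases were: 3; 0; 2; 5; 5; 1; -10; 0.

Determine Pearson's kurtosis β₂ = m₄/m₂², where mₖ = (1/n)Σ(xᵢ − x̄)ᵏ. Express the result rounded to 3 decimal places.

4.414

x̄ = 0.7500
Σ(xᵢ − x̄)² = 159.5000 ⇒ m₂ = 19.93750
Σ(xᵢ − x̄)⁴ = 14035.9063 ⇒ m₄ = 1754.48828
m₂² = 397.50391
β₂ = m₄/m₂² = 1754.48828 / 397.50391 ≈ 4.414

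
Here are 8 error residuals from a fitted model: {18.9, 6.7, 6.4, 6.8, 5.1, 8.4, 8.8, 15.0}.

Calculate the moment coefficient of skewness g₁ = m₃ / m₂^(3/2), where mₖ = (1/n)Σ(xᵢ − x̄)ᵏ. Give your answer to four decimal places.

x̄ = (18.9 + 6.7 + 6.4 + 6.8 + 5.1 + 8.4 + 8.8 + 15.0) / 8 = 9.5125
deviations (xᵢ − x̄): 9.3875, -2.8125, -3.1125, -2.7125, -4.4125, -1.1125, -0.7125, 5.4875
Σ(xᵢ − x̄)² = 164.4087 ⇒ m₂ = 164.4087/8 = 20.55109
Σ(xᵢ − x̄)³ = 832.5097 ⇒ m₃ = 832.5097/8 = 104.06371
m₂^(3/2) = 20.55109^(1.5) = 93.16492
g₁ = m₃ / m₂^(3/2) = 104.06371 / 93.16492 ≈ 1.1170

1.1170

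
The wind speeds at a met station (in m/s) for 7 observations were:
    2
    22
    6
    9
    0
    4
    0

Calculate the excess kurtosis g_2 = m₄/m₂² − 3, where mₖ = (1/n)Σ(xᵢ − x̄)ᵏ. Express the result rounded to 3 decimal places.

0.653

x̄ = 6.1429
Σ(xᵢ − x̄)² = 356.8571 ⇒ m₂ = 50.97959
Σ(xᵢ − x̄)⁴ = 66456.7055 ⇒ m₄ = 9493.81508
m₂² = 2598.91878
g_2 = m₄/m₂² − 3 = 3.65299 − 3 ≈ 0.653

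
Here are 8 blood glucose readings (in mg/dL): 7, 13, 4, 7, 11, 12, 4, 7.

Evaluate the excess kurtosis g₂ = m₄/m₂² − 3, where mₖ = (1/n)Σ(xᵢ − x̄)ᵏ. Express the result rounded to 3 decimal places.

x̄ = 8.1250
Σ(xᵢ − x̄)² = 84.8750 ⇒ m₂ = 10.60938
Σ(xᵢ − x̄)⁴ = 1442.4629 ⇒ m₄ = 180.30786
m₂² = 112.55884
g₂ = m₄/m₂² − 3 = 1.60190 − 3 ≈ -1.398

-1.398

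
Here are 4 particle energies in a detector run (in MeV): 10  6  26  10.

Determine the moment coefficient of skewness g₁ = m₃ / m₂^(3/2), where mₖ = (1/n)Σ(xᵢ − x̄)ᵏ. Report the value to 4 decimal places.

0.9930

x̄ = (10 + 6 + 26 + 10) / 4 = 13.0000
deviations (xᵢ − x̄): -3.0000, -7.0000, 13.0000, -3.0000
Σ(xᵢ − x̄)² = 236.0000 ⇒ m₂ = 236.0000/4 = 59.00000
Σ(xᵢ − x̄)³ = 1800.0000 ⇒ m₃ = 1800.0000/4 = 450.00000
m₂^(3/2) = 59.00000^(1.5) = 453.18760
g₁ = m₃ / m₂^(3/2) = 450.00000 / 453.18760 ≈ 0.9930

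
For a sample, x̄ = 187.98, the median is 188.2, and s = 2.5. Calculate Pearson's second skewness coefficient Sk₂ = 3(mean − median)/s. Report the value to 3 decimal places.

Sk₂ = 3(187.98 − 188.2) / 2.5 = 3 × -0.2200 / 2.5
    = -0.6600 / 2.5 ≈ -0.264

-0.264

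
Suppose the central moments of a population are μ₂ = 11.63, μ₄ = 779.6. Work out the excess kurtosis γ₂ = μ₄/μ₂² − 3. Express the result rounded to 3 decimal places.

2.764

μ₂² = 11.63² = 135.25690
μ₄/μ₂² = 779.6 / 135.25690 = 5.76385
γ₂ = 5.76385 − 3 ≈ 2.764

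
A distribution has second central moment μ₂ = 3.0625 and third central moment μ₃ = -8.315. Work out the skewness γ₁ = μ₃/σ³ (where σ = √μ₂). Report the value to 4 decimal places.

σ = √μ₂ = √3.0625 = 1.75000
σ³ = μ₂^(3/2) = 5.35938
γ₁ = μ₃/σ³ = -8.315 / 5.35938 ≈ -1.5515

-1.5515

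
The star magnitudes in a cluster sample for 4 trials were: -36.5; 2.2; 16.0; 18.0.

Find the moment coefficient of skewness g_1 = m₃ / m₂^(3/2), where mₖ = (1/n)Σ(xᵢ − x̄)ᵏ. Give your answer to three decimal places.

-0.912

x̄ = (-36.5 + 2.2 + 16.0 + 18.0) / 4 = -0.0750
deviations (xᵢ − x̄): -36.4250, 2.2750, 16.0750, 18.0750
Σ(xᵢ − x̄)² = 1917.0675 ⇒ m₂ = 1917.0675/4 = 479.26688
Σ(xᵢ − x̄)³ = -38257.1351 ⇒ m₃ = -38257.1351/4 = -9564.28378
m₂^(3/2) = 479.26688^(1.5) = 10492.18936
g_1 = m₃ / m₂^(3/2) = -9564.28378 / 10492.18936 ≈ -0.912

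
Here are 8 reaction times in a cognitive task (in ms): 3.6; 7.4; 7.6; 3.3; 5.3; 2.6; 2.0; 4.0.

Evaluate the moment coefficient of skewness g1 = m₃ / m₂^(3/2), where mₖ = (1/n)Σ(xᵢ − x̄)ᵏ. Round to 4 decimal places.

x̄ = (3.6 + 7.4 + 7.6 + 3.3 + 5.3 + 2.6 + 2.0 + 4.0) / 8 = 4.4750
deviations (xᵢ − x̄): -0.8750, 2.9250, 3.1250, -1.1750, 0.8250, -1.8750, -2.4750, -0.4750
Σ(xᵢ − x̄)² = 31.0150 ⇒ m₂ = 31.0150/8 = 3.87688
Σ(xᵢ − x̄)³ = 31.9523 ⇒ m₃ = 31.9523/8 = 3.99403
m₂^(3/2) = 3.87688^(1.5) = 7.63348
g1 = m₃ / m₂^(3/2) = 3.99403 / 7.63348 ≈ 0.5232

0.5232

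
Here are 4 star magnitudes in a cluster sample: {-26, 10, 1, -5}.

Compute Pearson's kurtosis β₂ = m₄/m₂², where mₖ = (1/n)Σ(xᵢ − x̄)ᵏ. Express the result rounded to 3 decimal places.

x̄ = -5.0000
Σ(xᵢ − x̄)² = 702.0000 ⇒ m₂ = 175.50000
Σ(xᵢ − x̄)⁴ = 246402.0000 ⇒ m₄ = 61600.50000
m₂² = 30800.25000
β₂ = m₄/m₂² = 61600.50000 / 30800.25000 ≈ 2.000

2.000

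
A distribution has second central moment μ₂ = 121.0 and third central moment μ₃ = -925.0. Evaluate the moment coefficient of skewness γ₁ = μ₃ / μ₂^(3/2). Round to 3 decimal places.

-0.695

σ = √μ₂ = √121.0 = 11.00000
σ³ = μ₂^(3/2) = 1331.00000
γ₁ = μ₃/σ³ = -925.0 / 1331.00000 ≈ -0.695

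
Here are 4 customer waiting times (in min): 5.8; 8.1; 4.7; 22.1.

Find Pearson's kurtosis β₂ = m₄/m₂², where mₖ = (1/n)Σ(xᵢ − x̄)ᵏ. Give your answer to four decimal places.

2.2478

x̄ = 10.1750
Σ(xᵢ − x̄)² = 195.6275 ⇒ m₂ = 48.90688
Σ(xᵢ − x̄)⁴ = 21505.8798 ⇒ m₄ = 5376.46995
m₂² = 2391.88242
β₂ = m₄/m₂² = 5376.46995 / 2391.88242 ≈ 2.2478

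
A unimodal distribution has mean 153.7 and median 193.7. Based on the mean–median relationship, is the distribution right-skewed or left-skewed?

mean − median = 153.7 − 193.7 = -40.0
mean < median ⇒ the longer tail is on the left ⇒ left-skewed (negatively skewed).

left-skewed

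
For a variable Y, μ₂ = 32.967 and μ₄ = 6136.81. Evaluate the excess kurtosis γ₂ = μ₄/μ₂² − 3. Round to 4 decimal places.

2.6466

μ₂² = 32.967² = 1086.82309
μ₄/μ₂² = 6136.81 / 1086.82309 = 5.64656
γ₂ = 5.64656 − 3 ≈ 2.6466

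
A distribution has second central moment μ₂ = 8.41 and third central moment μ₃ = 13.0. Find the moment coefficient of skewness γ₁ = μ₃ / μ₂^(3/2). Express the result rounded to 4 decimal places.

σ = √μ₂ = √8.41 = 2.90000
σ³ = μ₂^(3/2) = 24.38900
γ₁ = μ₃/σ³ = 13.0 / 24.38900 ≈ 0.5330

0.5330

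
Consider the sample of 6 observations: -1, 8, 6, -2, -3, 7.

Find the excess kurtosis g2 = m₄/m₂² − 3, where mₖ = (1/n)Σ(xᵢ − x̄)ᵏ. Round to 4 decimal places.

x̄ = 2.5000
Σ(xᵢ − x̄)² = 125.5000 ⇒ m₂ = 20.91667
Σ(xᵢ − x̄)⁴ = 2950.3750 ⇒ m₄ = 491.72917
m₂² = 437.50694
g2 = m₄/m₂² − 3 = 1.12393 − 3 ≈ -1.8761

-1.8761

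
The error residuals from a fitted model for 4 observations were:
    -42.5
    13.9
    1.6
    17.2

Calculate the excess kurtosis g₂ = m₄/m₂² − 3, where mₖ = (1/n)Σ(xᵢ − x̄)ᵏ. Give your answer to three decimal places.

-0.839

x̄ = -2.4500
Σ(xᵢ − x̄)² = 2273.8500 ⇒ m₂ = 568.46250
Σ(xᵢ − x̄)⁴ = 2793644.9660 ⇒ m₄ = 698411.24151
m₂² = 323149.61391
g₂ = m₄/m₂² − 3 = 2.16126 − 3 ≈ -0.839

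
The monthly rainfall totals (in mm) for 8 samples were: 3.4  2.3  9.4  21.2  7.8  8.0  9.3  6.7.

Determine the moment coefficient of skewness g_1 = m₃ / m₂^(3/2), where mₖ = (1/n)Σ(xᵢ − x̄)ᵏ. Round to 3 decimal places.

x̄ = (3.4 + 2.3 + 9.4 + 21.2 + 7.8 + 8.0 + 9.3 + 6.7) / 8 = 8.5125
deviations (xᵢ − x̄): -5.1125, -6.2125, 0.8875, 12.6875, -0.7125, -0.5125, 0.7875, -1.8125
Σ(xᵢ − x̄)² = 231.1688 ⇒ m₂ = 231.1688/8 = 28.89609
Σ(xᵢ − x̄)³ = 1663.6762 ⇒ m₃ = 1663.6762/8 = 207.95952
m₂^(3/2) = 28.89609^(1.5) = 155.33120
g_1 = m₃ / m₂^(3/2) = 207.95952 / 155.33120 ≈ 1.339

1.339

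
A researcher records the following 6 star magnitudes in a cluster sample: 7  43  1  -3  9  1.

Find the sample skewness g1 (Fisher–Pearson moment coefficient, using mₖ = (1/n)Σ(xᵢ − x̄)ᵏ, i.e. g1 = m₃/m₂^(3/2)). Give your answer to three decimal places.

x̄ = (7 + 43 + 1 - 3 + 9 + 1) / 6 = 9.6667
deviations (xᵢ − x̄): -2.6667, 33.3333, -8.6667, -12.6667, -0.6667, -8.6667
Σ(xᵢ − x̄)² = 1429.3333 ⇒ m₂ = 1429.3333/6 = 238.22222
Σ(xᵢ − x̄)³ = 33683.5556 ⇒ m₃ = 33683.5556/6 = 5613.92593
m₂^(3/2) = 238.22222^(1.5) = 3676.82879
g1 = m₃ / m₂^(3/2) = 5613.92593 / 3676.82879 ≈ 1.527

1.527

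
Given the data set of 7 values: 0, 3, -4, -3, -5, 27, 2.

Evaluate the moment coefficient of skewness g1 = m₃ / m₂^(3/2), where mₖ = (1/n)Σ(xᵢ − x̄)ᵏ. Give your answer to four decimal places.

1.7319

x̄ = (0 + 3 - 4 - 3 - 5 + 27 + 2) / 7 = 2.8571
deviations (xᵢ − x̄): -2.8571, 0.1429, -6.8571, -5.8571, -7.8571, 24.1429, -0.8571
Σ(xᵢ − x̄)² = 734.8571 ⇒ m₂ = 734.8571/7 = 104.97959
Σ(xᵢ − x̄)³ = 13039.9592 ⇒ m₃ = 13039.9592/7 = 1862.85131
m₂^(3/2) = 104.97959^(1.5) = 1075.61616
g1 = m₃ / m₂^(3/2) = 1862.85131 / 1075.61616 ≈ 1.7319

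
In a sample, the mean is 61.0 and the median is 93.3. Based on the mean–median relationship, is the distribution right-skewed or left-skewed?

mean − median = 61.0 − 93.3 = -32.3
mean < median ⇒ the longer tail is on the left ⇒ left-skewed (negatively skewed).

left-skewed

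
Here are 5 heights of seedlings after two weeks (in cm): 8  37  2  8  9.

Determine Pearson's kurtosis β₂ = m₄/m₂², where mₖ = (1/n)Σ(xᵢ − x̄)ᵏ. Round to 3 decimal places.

x̄ = 12.8000
Σ(xᵢ − x̄)² = 762.8000 ⇒ m₂ = 152.56000
Σ(xᵢ − x̄)⁴ = 357849.2960 ⇒ m₄ = 71569.85920
m₂² = 23274.55360
β₂ = m₄/m₂² = 71569.85920 / 23274.55360 ≈ 3.075

3.075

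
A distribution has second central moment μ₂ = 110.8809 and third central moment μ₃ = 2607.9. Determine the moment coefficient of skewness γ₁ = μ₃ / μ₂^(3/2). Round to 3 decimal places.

σ = √μ₂ = √110.8809 = 10.53000
σ³ = μ₂^(3/2) = 1167.57588
γ₁ = μ₃/σ³ = 2607.9 / 1167.57588 ≈ 2.234

2.234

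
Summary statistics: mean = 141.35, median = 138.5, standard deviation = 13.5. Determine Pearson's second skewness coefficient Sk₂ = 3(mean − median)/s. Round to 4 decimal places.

Sk₂ = 3(141.35 − 138.5) / 13.5 = 3 × 2.8500 / 13.5
    = 8.5500 / 13.5 ≈ 0.6333

0.6333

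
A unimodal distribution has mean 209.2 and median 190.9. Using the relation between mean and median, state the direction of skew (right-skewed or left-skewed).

right-skewed

mean − median = 209.2 − 190.9 = 18.3
mean > median ⇒ the longer tail is on the right ⇒ right-skewed (positively skewed).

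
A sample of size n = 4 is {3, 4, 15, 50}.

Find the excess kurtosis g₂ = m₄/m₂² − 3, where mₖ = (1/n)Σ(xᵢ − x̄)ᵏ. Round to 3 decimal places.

-0.847

x̄ = 18.0000
Σ(xᵢ − x̄)² = 1454.0000 ⇒ m₂ = 363.50000
Σ(xᵢ − x̄)⁴ = 1137698.0000 ⇒ m₄ = 284424.50000
m₂² = 132132.25000
g₂ = m₄/m₂² − 3 = 2.15257 − 3 ≈ -0.847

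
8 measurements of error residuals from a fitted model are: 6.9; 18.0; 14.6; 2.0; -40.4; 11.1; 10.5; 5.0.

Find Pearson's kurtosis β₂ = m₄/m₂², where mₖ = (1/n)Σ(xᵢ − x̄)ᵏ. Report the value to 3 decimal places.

x̄ = 3.4625
Σ(xᵢ − x̄)² = 2383.4787 ⇒ m₂ = 297.93484
Σ(xᵢ − x̄)⁴ = 3767520.1901 ⇒ m₄ = 470940.02376
m₂² = 88765.17112
β₂ = m₄/m₂² = 470940.02376 / 88765.17112 ≈ 5.305

5.305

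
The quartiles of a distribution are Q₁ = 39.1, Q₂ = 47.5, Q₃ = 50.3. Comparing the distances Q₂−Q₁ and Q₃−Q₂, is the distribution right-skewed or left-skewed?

left-skewed

Q₂ − Q₁ = 8.4;  Q₃ − Q₂ = 2.8
Q₂ − Q₁ > Q₃ − Q₂ ⇒ the lower half is more spread out ⇒ left-skewed.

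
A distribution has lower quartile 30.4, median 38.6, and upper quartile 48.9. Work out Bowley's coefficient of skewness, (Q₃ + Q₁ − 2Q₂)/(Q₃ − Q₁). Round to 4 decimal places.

numerator: Q₃ + Q₁ − 2Q₂ = 48.9 + 30.4 − 2×38.6 = 2.1000
denominator: Q₃ − Q₁ = 48.9 − 30.4 = 18.5000
Bowley skewness = 2.1000 / 18.5000 ≈ 0.1135

0.1135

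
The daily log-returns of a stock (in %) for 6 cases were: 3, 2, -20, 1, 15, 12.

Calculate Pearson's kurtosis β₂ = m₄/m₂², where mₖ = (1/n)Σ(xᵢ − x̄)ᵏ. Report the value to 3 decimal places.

2.927

x̄ = 2.1667
Σ(xᵢ − x̄)² = 754.8333 ⇒ m₂ = 125.80556
Σ(xᵢ − x̄)⁴ = 277912.1528 ⇒ m₄ = 46318.69213
m₂² = 15827.03781
β₂ = m₄/m₂² = 46318.69213 / 15827.03781 ≈ 2.927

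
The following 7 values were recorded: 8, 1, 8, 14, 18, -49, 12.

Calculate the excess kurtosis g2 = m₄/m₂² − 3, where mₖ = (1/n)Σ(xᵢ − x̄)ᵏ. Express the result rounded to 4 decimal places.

1.6726

x̄ = 1.7143
Σ(xᵢ − x̄)² = 3173.4286 ⇒ m₂ = 453.34694
Σ(xᵢ − x̄)⁴ = 6722310.7580 ⇒ m₄ = 960330.10829
m₂² = 205523.44690
g2 = m₄/m₂² − 3 = 4.67261 − 3 ≈ 1.6726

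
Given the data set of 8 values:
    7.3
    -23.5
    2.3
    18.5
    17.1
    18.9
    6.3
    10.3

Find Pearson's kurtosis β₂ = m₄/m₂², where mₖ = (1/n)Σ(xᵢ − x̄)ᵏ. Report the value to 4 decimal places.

x̄ = 7.1500
Σ(xᵢ − x̄)² = 1339.5000 ⇒ m₂ = 167.43750
Σ(xᵢ − x̄)⁴ = 928624.9054 ⇒ m₄ = 116078.11318
m₂² = 28035.31641
β₂ = m₄/m₂² = 116078.11318 / 28035.31641 ≈ 4.1404

4.1404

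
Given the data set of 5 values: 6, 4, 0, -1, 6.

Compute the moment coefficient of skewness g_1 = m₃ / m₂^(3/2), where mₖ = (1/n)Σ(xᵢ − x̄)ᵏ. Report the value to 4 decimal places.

x̄ = (6 + 4 + 0 - 1 + 6) / 5 = 3.0000
deviations (xᵢ − x̄): 3.0000, 1.0000, -3.0000, -4.0000, 3.0000
Σ(xᵢ − x̄)² = 44.0000 ⇒ m₂ = 44.0000/5 = 8.80000
Σ(xᵢ − x̄)³ = -36.0000 ⇒ m₃ = -36.0000/5 = -7.20000
m₂^(3/2) = 8.80000^(1.5) = 26.10502
g_1 = m₃ / m₂^(3/2) = -7.20000 / 26.10502 ≈ -0.2758

-0.2758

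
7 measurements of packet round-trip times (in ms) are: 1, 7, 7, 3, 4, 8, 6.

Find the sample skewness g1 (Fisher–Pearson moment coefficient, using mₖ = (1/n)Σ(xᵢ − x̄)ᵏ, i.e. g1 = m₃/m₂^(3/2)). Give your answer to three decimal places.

-0.499

x̄ = (1 + 7 + 7 + 3 + 4 + 8 + 6) / 7 = 5.1429
deviations (xᵢ − x̄): -4.1429, 1.8571, 1.8571, -2.1429, -1.1429, 2.8571, 0.8571
Σ(xᵢ − x̄)² = 38.8571 ⇒ m₂ = 38.8571/7 = 5.55102
Σ(xᵢ − x̄)³ = -45.6735 ⇒ m₃ = -45.6735/7 = -6.52478
m₂^(3/2) = 5.55102^(1.5) = 13.07854
g1 = m₃ / m₂^(3/2) = -6.52478 / 13.07854 ≈ -0.499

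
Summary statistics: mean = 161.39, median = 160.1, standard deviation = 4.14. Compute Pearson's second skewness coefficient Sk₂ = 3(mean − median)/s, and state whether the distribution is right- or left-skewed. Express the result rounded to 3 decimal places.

0.935, right-skewed

Sk₂ = 3(161.39 − 160.1) / 4.14 = 3 × 1.2900 / 4.14
    = 3.8700 / 4.14 ≈ 0.935
Sk₂ > 0 ⇒ mean > median ⇒ right-skewed (positive skew).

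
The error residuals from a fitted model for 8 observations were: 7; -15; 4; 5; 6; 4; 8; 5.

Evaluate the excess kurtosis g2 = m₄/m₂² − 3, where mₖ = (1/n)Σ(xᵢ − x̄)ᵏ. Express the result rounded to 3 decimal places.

x̄ = 3.0000
Σ(xᵢ − x̄)² = 384.0000 ⇒ m₂ = 48.00000
Σ(xᵢ − x̄)⁴ = 105972.0000 ⇒ m₄ = 13246.50000
m₂² = 2304.00000
g2 = m₄/m₂² − 3 = 5.74935 − 3 ≈ 2.749

2.749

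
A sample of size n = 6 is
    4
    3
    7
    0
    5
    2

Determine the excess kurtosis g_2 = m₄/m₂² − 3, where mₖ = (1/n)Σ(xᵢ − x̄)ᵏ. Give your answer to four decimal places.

-0.8601

x̄ = 3.5000
Σ(xᵢ − x̄)² = 29.5000 ⇒ m₂ = 4.91667
Σ(xᵢ − x̄)⁴ = 310.3750 ⇒ m₄ = 51.72917
m₂² = 24.17361
g_2 = m₄/m₂² − 3 = 2.13990 − 3 ≈ -0.8601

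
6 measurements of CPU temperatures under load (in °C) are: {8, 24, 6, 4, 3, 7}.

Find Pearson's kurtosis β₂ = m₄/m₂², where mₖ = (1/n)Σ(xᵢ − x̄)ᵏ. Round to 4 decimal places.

x̄ = 8.6667
Σ(xᵢ − x̄)² = 299.3333 ⇒ m₂ = 49.88889
Σ(xᵢ − x̄)⁴ = 56841.1111 ⇒ m₄ = 9473.51852
m₂² = 2488.90123
β₂ = m₄/m₂² = 9473.51852 / 2488.90123 ≈ 3.8063

3.8063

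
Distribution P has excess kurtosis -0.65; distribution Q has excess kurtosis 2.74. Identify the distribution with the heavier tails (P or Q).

Higher excess kurtosis ⇒ heavier tails relative to the normal distribution.
-0.65 vs 2.74: the larger is 2.74, so Q has heavier tails. (Q is leptokurtic — heavier-than-normal tails; the other is platykurtic.)

Q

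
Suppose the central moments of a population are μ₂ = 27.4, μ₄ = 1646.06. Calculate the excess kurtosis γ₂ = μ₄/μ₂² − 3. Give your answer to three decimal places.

-0.807

μ₂² = 27.4² = 750.76000
μ₄/μ₂² = 1646.06 / 750.76000 = 2.19252
γ₂ = 2.19252 − 3 ≈ -0.807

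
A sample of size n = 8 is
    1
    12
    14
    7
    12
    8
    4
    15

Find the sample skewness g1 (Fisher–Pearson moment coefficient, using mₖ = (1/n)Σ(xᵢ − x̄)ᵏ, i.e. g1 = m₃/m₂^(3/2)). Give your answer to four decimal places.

-0.3930

x̄ = (1 + 12 + 14 + 7 + 12 + 8 + 4 + 15) / 8 = 9.1250
deviations (xᵢ − x̄): -8.1250, 2.8750, 4.8750, -2.1250, 2.8750, -1.1250, -5.1250, 5.8750
Σ(xᵢ − x̄)² = 172.8750 ⇒ m₂ = 172.8750/8 = 21.60938
Σ(xᵢ − x̄)³ = -315.8438 ⇒ m₃ = -315.8438/8 = -39.48047
m₂^(3/2) = 21.60938^(1.5) = 100.45309
g1 = m₃ / m₂^(3/2) = -39.48047 / 100.45309 ≈ -0.3930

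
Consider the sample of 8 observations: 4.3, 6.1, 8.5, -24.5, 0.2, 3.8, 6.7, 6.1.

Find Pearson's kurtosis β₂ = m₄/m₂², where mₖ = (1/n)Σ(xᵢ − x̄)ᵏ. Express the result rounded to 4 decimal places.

5.5529

x̄ = 1.4000
Σ(xᵢ − x̄)² = 809.1000 ⇒ m₂ = 101.13750
Σ(xᵢ − x̄)⁴ = 454398.1878 ⇒ m₄ = 56799.77347
m₂² = 10228.79391
β₂ = m₄/m₂² = 56799.77347 / 10228.79391 ≈ 5.5529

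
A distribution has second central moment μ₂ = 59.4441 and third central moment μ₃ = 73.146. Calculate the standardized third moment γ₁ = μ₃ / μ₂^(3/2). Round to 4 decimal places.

σ = √μ₂ = √59.4441 = 7.71000
σ³ = μ₂^(3/2) = 458.31401
γ₁ = μ₃/σ³ = 73.146 / 458.31401 ≈ 0.1596

0.1596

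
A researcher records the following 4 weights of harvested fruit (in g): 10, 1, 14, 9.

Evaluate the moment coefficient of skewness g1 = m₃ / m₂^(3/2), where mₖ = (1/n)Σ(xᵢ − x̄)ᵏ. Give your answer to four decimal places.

x̄ = (10 + 1 + 14 + 9) / 4 = 8.5000
deviations (xᵢ − x̄): 1.5000, -7.5000, 5.5000, 0.5000
Σ(xᵢ − x̄)² = 89.0000 ⇒ m₂ = 89.0000/4 = 22.25000
Σ(xᵢ − x̄)³ = -252.0000 ⇒ m₃ = -252.0000/4 = -63.00000
m₂^(3/2) = 22.25000^(1.5) = 104.95304
g1 = m₃ / m₂^(3/2) = -63.00000 / 104.95304 ≈ -0.6003

-0.6003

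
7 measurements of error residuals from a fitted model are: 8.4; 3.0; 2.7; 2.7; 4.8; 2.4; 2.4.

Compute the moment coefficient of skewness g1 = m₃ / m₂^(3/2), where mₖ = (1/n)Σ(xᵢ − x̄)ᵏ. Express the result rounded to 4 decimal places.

1.5507

x̄ = (8.4 + 3.0 + 2.7 + 2.7 + 4.8 + 2.4 + 2.4) / 7 = 3.7714
deviations (xᵢ − x̄): 4.6286, -0.7714, -1.0714, -1.0714, 1.0286, -1.3714, -1.3714
Σ(xᵢ − x̄)² = 29.1343 ⇒ m₂ = 29.1343/7 = 4.16204
Σ(xᵢ − x̄)³ = 92.1714 ⇒ m₃ = 92.1714/7 = 13.16734
m₂^(3/2) = 4.16204^(1.5) = 8.49101
g1 = m₃ / m₂^(3/2) = 13.16734 / 8.49101 ≈ 1.5507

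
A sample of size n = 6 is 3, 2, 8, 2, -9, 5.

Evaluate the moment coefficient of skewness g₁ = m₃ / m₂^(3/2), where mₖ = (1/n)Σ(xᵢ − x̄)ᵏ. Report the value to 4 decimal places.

-1.1408

x̄ = (3 + 2 + 8 + 2 - 9 + 5) / 6 = 1.8333
deviations (xᵢ − x̄): 1.1667, 0.1667, 6.1667, 0.1667, -10.8333, 3.1667
Σ(xᵢ − x̄)² = 166.8333 ⇒ m₂ = 166.8333/6 = 27.80556
Σ(xᵢ − x̄)³ = -1003.5556 ⇒ m₃ = -1003.5556/6 = -167.25926
m₂^(3/2) = 27.80556^(1.5) = 146.62140
g₁ = m₃ / m₂^(3/2) = -167.25926 / 146.62140 ≈ -1.1408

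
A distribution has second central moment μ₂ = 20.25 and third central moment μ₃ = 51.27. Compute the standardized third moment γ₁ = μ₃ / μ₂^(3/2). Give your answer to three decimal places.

σ = √μ₂ = √20.25 = 4.50000
σ³ = μ₂^(3/2) = 91.12500
γ₁ = μ₃/σ³ = 51.27 / 91.12500 ≈ 0.563

0.563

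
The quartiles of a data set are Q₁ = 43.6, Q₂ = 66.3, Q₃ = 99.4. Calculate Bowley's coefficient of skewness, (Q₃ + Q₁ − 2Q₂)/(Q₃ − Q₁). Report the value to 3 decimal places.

numerator: Q₃ + Q₁ − 2Q₂ = 99.4 + 43.6 − 2×66.3 = 10.4000
denominator: Q₃ − Q₁ = 99.4 − 43.6 = 55.8000
Bowley skewness = 10.4000 / 55.8000 ≈ 0.186

0.186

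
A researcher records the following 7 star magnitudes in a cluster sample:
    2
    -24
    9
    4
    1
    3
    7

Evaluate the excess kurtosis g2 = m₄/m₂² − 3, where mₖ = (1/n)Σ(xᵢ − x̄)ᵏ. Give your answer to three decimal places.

x̄ = 0.2857
Σ(xᵢ − x̄)² = 735.4286 ⇒ m₂ = 105.06122
Σ(xᵢ − x̄)⁴ = 355911.7784 ⇒ m₄ = 50844.53978
m₂² = 11037.86089
g2 = m₄/m₂² − 3 = 4.60638 − 3 ≈ 1.606

1.606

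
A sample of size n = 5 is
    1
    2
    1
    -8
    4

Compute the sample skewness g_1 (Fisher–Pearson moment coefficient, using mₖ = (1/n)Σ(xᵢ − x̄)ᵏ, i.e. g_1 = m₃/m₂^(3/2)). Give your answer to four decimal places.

-1.2280

x̄ = (1 + 2 + 1 - 8 + 4) / 5 = 0.0000
deviations (xᵢ − x̄): 1.0000, 2.0000, 1.0000, -8.0000, 4.0000
Σ(xᵢ − x̄)² = 86.0000 ⇒ m₂ = 86.0000/5 = 17.20000
Σ(xᵢ − x̄)³ = -438.0000 ⇒ m₃ = -438.0000/5 = -87.60000
m₂^(3/2) = 17.20000^(1.5) = 71.33336
g_1 = m₃ / m₂^(3/2) = -87.60000 / 71.33336 ≈ -1.2280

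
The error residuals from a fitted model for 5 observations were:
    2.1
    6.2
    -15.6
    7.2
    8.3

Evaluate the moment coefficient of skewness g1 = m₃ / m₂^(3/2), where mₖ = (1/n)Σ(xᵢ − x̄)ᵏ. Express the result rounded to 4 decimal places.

-1.3068

x̄ = (2.1 + 6.2 - 15.6 + 7.2 + 8.3) / 5 = 1.6400
deviations (xᵢ − x̄): 0.4600, 4.5600, -17.2400, 5.5600, 6.6600
Σ(xᵢ − x̄)² = 393.4920 ⇒ m₂ = 393.4920/5 = 78.69840
Σ(xᵢ − x̄)³ = -4561.8274 ⇒ m₃ = -4561.8274/5 = -912.36547
m₂^(3/2) = 78.69840^(1.5) = 698.15018
g1 = m₃ / m₂^(3/2) = -912.36547 / 698.15018 ≈ -1.3068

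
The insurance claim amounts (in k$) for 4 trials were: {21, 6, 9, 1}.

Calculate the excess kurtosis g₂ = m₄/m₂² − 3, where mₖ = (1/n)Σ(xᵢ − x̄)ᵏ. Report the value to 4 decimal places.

-0.9732

x̄ = 9.2500
Σ(xᵢ − x̄)² = 216.7500 ⇒ m₂ = 54.18750
Σ(xᵢ − x̄)⁴ = 23805.3281 ⇒ m₄ = 5951.33203
m₂² = 2936.28516
g₂ = m₄/m₂² − 3 = 2.02682 − 3 ≈ -0.9732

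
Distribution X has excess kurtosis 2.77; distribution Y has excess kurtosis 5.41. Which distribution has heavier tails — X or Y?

Higher excess kurtosis ⇒ heavier tails relative to the normal distribution.
2.77 vs 5.41: the larger is 5.41, so Y has heavier tails.

Y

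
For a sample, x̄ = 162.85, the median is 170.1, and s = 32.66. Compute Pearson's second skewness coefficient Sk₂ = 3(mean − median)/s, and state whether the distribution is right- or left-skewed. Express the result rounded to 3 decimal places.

Sk₂ = 3(162.85 − 170.1) / 32.66 = 3 × -7.2500 / 32.66
    = -21.7500 / 32.66 ≈ -0.666
Sk₂ < 0 ⇒ mean < median ⇒ left-skewed (negative skew).

-0.666, left-skewed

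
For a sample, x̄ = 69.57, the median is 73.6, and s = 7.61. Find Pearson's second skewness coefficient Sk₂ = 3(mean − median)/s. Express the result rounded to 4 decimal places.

Sk₂ = 3(69.57 − 73.6) / 7.61 = 3 × -4.0300 / 7.61
    = -12.0900 / 7.61 ≈ -1.5887

-1.5887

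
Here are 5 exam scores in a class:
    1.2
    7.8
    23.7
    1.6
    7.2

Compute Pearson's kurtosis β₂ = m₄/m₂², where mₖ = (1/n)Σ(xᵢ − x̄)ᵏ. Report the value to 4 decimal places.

2.7265

x̄ = 8.3000
Σ(xᵢ − x̄)² = 333.9200 ⇒ m₂ = 66.78400
Σ(xᵢ − x̄)⁴ = 60802.6724 ⇒ m₄ = 12160.53448
m₂² = 4460.10266
β₂ = m₄/m₂² = 12160.53448 / 4460.10266 ≈ 2.7265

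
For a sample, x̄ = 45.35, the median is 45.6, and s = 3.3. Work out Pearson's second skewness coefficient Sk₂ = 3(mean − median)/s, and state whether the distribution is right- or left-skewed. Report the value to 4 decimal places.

-0.2273, left-skewed

Sk₂ = 3(45.35 − 45.6) / 3.3 = 3 × -0.2500 / 3.3
    = -0.7500 / 3.3 ≈ -0.2273
Sk₂ < 0 ⇒ mean < median ⇒ left-skewed (negative skew).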